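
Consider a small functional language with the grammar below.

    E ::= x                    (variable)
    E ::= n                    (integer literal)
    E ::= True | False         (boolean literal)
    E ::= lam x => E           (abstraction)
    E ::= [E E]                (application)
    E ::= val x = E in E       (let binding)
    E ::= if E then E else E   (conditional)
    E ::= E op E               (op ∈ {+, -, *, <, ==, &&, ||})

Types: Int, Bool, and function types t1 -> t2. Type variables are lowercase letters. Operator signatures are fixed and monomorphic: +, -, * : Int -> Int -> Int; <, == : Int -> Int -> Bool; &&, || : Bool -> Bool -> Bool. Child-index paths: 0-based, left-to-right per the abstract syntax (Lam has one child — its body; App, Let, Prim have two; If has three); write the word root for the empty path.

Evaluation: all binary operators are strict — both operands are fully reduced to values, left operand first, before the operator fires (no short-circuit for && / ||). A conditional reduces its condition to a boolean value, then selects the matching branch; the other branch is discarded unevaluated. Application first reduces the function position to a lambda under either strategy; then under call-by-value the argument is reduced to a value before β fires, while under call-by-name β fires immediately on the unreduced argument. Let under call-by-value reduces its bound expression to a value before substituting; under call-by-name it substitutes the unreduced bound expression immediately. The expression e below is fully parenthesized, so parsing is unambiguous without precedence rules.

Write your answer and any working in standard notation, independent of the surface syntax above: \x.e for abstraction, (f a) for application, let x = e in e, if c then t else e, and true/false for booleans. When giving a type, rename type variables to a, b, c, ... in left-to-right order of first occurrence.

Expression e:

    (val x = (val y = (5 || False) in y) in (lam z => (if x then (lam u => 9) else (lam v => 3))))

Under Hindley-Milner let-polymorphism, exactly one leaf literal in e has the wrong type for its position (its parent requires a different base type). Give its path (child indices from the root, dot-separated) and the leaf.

Working:
  unify Int ~ Bool
  FAIL: mismatch Int ~ Bool

Answer: 0.0.0 : 5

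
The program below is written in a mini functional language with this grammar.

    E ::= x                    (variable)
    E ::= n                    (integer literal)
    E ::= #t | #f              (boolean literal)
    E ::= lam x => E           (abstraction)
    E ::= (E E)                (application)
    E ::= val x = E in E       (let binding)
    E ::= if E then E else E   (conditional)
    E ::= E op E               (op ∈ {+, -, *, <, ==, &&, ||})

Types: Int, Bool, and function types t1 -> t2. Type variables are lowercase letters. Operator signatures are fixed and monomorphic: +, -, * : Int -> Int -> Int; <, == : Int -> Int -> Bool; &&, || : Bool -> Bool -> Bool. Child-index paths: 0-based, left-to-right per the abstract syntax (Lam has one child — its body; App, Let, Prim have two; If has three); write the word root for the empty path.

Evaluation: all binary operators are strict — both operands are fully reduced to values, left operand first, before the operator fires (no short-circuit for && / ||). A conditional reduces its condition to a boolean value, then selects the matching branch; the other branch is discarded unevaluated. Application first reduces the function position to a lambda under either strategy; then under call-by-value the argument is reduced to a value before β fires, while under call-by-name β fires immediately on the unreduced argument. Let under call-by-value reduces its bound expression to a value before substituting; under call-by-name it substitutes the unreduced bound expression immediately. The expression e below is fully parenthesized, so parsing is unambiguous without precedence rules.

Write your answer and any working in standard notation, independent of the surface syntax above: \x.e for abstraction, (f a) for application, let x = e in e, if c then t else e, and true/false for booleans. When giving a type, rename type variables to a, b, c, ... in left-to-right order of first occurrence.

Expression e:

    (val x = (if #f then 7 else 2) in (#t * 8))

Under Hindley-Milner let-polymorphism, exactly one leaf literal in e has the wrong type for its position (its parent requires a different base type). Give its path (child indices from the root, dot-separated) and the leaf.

Derivation:
  unify Bool ~ Bool
  unify Int ~ Int
let x : Int
  unify Bool ~ Int
  FAIL: mismatch Bool ~ Int

Answer: 1.0 : true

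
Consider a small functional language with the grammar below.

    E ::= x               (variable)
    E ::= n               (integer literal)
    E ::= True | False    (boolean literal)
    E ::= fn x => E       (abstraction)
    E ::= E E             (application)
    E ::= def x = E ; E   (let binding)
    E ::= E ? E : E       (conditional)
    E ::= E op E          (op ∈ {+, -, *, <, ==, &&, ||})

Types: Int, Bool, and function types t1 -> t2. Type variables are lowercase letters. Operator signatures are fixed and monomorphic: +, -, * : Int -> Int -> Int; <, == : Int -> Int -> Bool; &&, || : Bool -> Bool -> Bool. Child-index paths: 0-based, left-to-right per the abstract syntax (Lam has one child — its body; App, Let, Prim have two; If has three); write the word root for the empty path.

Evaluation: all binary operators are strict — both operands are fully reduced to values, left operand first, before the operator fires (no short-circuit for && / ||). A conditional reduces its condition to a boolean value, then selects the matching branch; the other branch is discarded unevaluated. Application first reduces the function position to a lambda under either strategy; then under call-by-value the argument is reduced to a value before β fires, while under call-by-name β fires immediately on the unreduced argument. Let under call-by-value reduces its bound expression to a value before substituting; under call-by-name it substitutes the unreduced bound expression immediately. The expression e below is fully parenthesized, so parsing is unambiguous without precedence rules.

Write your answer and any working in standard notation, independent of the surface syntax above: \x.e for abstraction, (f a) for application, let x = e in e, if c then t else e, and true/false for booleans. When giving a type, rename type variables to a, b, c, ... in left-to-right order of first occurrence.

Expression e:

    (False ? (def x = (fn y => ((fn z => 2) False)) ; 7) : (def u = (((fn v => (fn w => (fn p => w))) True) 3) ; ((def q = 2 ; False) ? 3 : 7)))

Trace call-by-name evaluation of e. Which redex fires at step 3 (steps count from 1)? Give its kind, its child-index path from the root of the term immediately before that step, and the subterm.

Answer: let at 0 : (let q = 2 in false)

Derivation:
step 0: (if false then (let x = (\y.((\z.2) false)) in 7) else (let u = (((\v.(\w.(\p.w))) true) 3) in (if (let q = 2 in false) then 3 else 7)))
step 1: [if@root] (let u = (((\v.(\w.(\p.w))) true) 3) in (if (let q = 2 in false) then 3 else 7))
step 2: [let@root] (if (let q = 2 in false) then 3 else 7)
step 3: [let@0] (if false then 3 else 7)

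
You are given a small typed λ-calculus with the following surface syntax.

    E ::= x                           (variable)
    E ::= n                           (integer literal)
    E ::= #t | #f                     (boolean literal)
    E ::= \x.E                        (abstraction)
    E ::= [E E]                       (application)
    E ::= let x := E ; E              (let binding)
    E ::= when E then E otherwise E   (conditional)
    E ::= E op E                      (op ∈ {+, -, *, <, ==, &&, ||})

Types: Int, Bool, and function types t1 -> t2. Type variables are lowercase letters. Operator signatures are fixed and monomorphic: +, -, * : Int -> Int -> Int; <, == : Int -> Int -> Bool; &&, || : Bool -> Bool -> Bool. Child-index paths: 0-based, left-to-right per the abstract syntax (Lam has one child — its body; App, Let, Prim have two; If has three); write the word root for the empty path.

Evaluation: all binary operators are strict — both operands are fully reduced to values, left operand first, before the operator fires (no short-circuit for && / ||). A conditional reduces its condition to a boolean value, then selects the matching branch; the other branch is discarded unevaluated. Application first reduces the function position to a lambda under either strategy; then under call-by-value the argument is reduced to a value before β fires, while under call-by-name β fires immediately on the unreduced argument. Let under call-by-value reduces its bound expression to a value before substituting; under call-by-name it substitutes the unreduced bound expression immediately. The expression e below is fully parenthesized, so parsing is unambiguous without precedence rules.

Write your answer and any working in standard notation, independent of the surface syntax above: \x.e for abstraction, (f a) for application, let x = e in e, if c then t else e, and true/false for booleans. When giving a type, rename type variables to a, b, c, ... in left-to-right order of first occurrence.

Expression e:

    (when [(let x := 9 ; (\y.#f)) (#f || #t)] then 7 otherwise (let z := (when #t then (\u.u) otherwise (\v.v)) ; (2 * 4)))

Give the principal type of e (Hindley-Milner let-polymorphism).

Answer: Int

Trace:
let x : Int
\y._ : a -> Bool
  unify Bool ~ Bool
  unify Bool ~ Bool
  unify a -> Bool ~ Bool -> b
  unify a ~ Bool
  unify Bool ~ b
_ _ : Bool
  unify Bool ~ Bool
  unify Bool ~ Bool
u : c
\u._ : c -> c
v : d
\v._ : d -> d
  unify c -> c ~ d -> d
  unify c ~ d
  unify d ~ d
let z : forall. d -> d
  unify Int ~ Int
  unify Int ~ Int
  unify Int ~ Int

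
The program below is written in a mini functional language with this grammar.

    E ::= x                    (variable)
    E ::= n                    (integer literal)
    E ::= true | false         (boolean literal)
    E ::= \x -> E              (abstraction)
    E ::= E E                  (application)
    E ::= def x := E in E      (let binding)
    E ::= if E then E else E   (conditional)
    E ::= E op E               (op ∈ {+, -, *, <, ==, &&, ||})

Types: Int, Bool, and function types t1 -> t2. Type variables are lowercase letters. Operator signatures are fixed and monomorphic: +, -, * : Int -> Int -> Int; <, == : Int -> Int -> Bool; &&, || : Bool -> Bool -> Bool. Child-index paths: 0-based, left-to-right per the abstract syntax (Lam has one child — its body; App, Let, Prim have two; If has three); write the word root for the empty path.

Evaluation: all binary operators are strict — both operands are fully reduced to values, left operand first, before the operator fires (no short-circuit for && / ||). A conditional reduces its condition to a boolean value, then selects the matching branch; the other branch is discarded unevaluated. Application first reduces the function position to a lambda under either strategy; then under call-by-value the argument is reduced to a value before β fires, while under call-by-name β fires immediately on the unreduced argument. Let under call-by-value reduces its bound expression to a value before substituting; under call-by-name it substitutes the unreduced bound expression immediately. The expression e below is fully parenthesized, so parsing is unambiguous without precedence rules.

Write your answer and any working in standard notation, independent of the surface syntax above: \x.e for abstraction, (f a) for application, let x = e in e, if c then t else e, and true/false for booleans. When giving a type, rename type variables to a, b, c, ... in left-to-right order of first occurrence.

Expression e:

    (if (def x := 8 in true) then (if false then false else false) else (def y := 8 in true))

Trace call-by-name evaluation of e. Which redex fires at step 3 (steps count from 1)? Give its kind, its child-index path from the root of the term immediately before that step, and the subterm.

Working:
step 0: (if (let x = 8 in true) then (if false then false else false) else (let y = 8 in true))
step 1: [let@0] (if true then (if false then false else false) else (let y = 8 in true))
step 2: [if@root] (if false then false else false)
step 3: [if@root] false

Answer: if at root : (if false then false else false)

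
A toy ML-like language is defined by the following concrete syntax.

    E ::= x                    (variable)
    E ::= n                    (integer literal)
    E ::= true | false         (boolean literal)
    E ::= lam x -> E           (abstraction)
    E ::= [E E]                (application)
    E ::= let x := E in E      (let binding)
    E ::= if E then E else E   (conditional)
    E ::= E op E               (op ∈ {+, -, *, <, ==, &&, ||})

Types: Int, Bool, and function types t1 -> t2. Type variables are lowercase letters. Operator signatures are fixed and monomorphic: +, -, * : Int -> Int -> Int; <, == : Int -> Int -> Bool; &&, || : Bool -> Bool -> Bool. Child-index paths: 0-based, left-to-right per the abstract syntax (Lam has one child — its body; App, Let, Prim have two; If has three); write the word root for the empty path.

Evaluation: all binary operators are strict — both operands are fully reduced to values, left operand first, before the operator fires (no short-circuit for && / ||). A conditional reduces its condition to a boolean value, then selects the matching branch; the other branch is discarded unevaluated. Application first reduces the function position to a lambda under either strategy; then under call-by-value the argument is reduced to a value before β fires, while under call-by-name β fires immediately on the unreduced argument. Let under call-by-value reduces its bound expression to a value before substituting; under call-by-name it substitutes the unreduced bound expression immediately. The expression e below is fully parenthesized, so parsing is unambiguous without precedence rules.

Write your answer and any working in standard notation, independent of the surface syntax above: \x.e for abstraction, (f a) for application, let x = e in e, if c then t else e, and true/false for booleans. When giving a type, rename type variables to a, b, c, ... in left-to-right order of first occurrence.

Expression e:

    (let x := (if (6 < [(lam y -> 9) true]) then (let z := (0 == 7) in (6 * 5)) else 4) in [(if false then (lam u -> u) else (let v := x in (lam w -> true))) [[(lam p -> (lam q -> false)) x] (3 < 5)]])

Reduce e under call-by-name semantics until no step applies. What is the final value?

Answer: true

Working:
step 0: (let x = (if (6 < ((\y.9) true)) then (let z = (0 == 7) in (6 * 5)) else 4) in ((if false then (\u.u) else (let v = x in (\w.true))) (((\p.(\q.false)) x) (3 < 5))))
step 1: [let@root] ((if false then (\u.u) else (let v = (if (6 < ((\y.9) true)) then (let z = (0 == 7) in (6 * 5)) else 4) in (\w.true))) (((\p.(\q.false)) (if (6 < ((\y.9) true)) then (let z = (0 == 7) in (6 * 5)) else 4)) (3 < 5)))
step 2: [if@0] ((let v = (if (6 < ((\y.9) true)) then (let z = (0 == 7) in (6 * 5)) else 4) in (\w.true)) (((\p.(\q.false)) (if (6 < ((\y.9) true)) then (let z = (0 == 7) in (6 * 5)) else 4)) (3 < 5)))
step 3: [let@0] ((\w.true) (((\p.(\q.false)) (if (6 < ((\y.9) true)) then (let z = (0 == 7) in (6 * 5)) else 4)) (3 < 5)))
step 4: [beta@root] true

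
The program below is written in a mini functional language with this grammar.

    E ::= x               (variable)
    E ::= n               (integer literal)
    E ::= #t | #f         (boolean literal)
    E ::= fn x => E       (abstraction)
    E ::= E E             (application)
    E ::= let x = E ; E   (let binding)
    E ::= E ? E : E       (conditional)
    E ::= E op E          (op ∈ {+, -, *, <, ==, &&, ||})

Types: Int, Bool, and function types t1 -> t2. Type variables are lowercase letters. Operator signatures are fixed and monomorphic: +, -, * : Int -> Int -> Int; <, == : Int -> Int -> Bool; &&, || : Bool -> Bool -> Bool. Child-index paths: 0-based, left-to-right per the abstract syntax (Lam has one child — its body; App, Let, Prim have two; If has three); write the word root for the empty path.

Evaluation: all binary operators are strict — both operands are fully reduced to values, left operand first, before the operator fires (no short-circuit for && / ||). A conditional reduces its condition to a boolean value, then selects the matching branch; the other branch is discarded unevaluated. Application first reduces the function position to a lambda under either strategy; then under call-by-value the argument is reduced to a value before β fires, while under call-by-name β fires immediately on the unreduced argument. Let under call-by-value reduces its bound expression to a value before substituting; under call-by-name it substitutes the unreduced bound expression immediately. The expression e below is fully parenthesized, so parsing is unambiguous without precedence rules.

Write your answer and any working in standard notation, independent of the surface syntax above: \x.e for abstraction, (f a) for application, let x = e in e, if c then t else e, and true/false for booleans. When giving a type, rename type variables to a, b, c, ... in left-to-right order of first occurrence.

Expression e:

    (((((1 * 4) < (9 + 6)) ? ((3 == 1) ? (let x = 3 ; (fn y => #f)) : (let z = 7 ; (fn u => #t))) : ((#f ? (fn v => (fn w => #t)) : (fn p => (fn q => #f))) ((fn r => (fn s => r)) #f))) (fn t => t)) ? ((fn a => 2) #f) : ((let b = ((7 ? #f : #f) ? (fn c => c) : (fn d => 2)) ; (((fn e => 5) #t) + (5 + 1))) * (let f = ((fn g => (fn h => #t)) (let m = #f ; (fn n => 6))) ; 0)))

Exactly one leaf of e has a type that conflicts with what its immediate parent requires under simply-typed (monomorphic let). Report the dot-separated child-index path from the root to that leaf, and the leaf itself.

Trace:
  unify Int ~ Int
  unify Int ~ Int
  unify Int ~ Int
  unify Int ~ Int
  unify Int ~ Int
  unify Int ~ Int
  unify Bool ~ Bool
  unify Int ~ Int
  unify Int ~ Int
  unify Bool ~ Bool
let x : Int
\y._ : a -> Bool
let z : Int
\u._ : b -> Bool
  unify a -> Bool ~ b -> Bool
  unify a ~ b
  unify Bool ~ Bool
  unify Bool ~ Bool
\w._ : d -> Bool
\v._ : c -> d -> Bool
\q._ : f -> Bool
\p._ : e -> f -> Bool
  unify c -> d -> Bool ~ e -> f -> Bool
  unify c ~ e
  unify d -> Bool ~ f -> Bool
  unify d ~ f
  unify Bool ~ Bool
r : g
\s._ : h -> g
\r._ : g -> h -> g
  unify g -> h -> g ~ Bool -> i
  unify g ~ Bool
  unify h -> Bool ~ i
_ _ : h -> Bool
  unify e -> f -> Bool ~ (h -> Bool) -> j
  unify e ~ h -> Bool
  unify f -> Bool ~ j
_ _ : f -> Bool
  unify b -> Bool ~ f -> Bool
  unify b ~ f
  unify Bool ~ Bool
t : k
\t._ : k -> k
  unify f -> Bool ~ (k -> k) -> l
  unify f ~ k -> k
  unify Bool ~ l
_ _ : Bool
  unify Bool ~ Bool
\a._ : m -> Int
  unify m -> Int ~ Bool -> n
  unify m ~ Bool
  unify Int ~ n
_ _ : Int
  unify Int ~ Bool
  FAIL: mismatch Int ~ Bool

Answer: 2.0.0.0.0 : 7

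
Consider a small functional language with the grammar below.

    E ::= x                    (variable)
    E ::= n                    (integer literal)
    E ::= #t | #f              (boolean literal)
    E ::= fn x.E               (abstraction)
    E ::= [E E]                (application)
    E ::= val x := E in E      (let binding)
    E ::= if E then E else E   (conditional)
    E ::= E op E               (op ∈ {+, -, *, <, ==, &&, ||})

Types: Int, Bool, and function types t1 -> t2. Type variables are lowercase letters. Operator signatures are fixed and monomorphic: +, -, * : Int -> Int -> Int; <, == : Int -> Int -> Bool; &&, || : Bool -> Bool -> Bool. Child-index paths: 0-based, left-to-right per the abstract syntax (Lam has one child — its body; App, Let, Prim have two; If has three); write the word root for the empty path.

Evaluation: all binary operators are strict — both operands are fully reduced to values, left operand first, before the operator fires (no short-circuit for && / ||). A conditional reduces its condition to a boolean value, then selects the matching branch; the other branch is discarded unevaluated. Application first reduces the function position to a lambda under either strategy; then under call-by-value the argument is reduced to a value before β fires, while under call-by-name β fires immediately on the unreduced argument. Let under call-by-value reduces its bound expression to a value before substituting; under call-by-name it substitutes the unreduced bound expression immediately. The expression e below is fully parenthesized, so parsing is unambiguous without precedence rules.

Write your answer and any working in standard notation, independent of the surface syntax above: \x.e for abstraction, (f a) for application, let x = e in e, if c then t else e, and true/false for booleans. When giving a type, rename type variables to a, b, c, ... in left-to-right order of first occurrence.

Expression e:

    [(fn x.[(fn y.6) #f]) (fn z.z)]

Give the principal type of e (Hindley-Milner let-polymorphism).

Answer: Int

Derivation:
\y._ : b -> Int
  unify b -> Int ~ Bool -> c
  unify b ~ Bool
  unify Int ~ c
_ _ : Int
\x._ : a -> Int
z : d
\z._ : d -> d
  unify a -> Int ~ (d -> d) -> e
  unify a ~ d -> d
  unify Int ~ e
_ _ : Int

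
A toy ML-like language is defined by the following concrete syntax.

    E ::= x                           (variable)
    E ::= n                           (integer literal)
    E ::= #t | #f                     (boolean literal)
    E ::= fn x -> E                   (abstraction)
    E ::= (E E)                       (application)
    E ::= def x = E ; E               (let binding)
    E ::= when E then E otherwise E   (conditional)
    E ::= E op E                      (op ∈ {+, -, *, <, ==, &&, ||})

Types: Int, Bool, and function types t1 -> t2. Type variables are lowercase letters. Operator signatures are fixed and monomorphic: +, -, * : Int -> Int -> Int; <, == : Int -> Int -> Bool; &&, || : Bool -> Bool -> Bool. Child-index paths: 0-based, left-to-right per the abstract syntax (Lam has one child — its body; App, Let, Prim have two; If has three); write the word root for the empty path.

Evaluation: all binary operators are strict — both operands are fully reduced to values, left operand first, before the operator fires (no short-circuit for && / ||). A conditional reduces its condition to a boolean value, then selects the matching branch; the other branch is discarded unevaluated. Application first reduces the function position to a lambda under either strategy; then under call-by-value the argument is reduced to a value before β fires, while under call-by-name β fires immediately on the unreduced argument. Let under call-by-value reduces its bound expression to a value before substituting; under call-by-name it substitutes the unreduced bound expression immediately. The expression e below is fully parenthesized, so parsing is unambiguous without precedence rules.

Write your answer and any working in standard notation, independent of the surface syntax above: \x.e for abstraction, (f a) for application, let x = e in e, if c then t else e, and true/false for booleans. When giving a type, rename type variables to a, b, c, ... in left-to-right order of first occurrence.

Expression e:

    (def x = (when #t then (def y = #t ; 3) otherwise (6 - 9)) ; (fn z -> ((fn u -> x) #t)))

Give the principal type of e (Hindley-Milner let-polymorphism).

Derivation:
  unify Bool ~ Bool
let y : Bool
  unify Int ~ Int
  unify Int ~ Int
  unify Int ~ Int
let x : Int
x : Int
\u._ : b -> Int
  unify b -> Int ~ Bool -> c
  unify b ~ Bool
  unify Int ~ c
_ _ : Int
\z._ : a -> Int

Answer: a -> Int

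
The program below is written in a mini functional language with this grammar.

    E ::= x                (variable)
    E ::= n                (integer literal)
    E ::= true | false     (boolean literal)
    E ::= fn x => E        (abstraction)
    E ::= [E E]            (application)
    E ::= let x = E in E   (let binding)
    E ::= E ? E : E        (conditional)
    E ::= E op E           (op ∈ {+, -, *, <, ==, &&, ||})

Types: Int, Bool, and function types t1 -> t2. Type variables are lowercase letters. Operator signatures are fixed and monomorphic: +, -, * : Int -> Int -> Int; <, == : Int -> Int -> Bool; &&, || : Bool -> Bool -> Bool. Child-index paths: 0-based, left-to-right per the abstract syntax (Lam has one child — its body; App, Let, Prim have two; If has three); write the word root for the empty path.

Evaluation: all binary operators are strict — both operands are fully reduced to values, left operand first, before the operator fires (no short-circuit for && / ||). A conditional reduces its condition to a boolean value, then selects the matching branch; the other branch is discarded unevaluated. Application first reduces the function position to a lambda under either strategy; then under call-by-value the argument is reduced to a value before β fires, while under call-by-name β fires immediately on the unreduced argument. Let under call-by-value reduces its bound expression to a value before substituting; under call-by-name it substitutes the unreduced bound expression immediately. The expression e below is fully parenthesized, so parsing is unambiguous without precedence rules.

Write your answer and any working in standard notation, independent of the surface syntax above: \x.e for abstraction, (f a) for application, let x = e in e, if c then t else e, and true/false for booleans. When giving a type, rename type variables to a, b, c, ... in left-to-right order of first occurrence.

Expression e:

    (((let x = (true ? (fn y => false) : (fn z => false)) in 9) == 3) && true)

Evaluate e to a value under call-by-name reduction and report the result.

Derivation:
step 0: (((let x = (if true then (\y.false) else (\z.false)) in 9) == 3) && true)
step 1: [let@0.0] ((9 == 3) && true)
step 2: [delta@0] (false && true)
step 3: [delta@root] false

Answer: false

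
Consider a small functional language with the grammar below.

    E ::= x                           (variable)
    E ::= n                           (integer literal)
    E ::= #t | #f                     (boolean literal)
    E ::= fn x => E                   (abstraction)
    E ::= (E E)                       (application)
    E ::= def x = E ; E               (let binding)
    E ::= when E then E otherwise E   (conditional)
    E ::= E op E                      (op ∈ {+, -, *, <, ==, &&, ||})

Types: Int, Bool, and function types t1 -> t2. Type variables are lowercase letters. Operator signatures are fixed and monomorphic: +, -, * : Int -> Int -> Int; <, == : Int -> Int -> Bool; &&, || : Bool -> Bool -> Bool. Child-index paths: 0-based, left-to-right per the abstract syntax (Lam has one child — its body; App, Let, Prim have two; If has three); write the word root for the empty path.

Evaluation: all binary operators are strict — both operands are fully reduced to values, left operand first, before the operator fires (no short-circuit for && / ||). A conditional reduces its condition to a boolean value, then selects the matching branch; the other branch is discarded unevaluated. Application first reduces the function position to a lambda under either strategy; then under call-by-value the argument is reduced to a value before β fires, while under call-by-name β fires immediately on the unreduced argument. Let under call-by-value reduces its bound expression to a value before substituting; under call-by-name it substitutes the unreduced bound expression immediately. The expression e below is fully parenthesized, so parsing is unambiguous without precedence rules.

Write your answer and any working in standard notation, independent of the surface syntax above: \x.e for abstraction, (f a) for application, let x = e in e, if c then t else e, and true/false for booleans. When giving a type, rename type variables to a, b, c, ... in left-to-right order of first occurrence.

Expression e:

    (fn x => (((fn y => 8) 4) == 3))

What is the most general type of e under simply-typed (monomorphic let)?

Trace:
\y._ : b -> Int
  unify b -> Int ~ Int -> c
  unify b ~ Int
  unify Int ~ c
_ _ : Int
  unify Int ~ Int
  unify Int ~ Int
\x._ : a -> Bool

Answer: a -> Bool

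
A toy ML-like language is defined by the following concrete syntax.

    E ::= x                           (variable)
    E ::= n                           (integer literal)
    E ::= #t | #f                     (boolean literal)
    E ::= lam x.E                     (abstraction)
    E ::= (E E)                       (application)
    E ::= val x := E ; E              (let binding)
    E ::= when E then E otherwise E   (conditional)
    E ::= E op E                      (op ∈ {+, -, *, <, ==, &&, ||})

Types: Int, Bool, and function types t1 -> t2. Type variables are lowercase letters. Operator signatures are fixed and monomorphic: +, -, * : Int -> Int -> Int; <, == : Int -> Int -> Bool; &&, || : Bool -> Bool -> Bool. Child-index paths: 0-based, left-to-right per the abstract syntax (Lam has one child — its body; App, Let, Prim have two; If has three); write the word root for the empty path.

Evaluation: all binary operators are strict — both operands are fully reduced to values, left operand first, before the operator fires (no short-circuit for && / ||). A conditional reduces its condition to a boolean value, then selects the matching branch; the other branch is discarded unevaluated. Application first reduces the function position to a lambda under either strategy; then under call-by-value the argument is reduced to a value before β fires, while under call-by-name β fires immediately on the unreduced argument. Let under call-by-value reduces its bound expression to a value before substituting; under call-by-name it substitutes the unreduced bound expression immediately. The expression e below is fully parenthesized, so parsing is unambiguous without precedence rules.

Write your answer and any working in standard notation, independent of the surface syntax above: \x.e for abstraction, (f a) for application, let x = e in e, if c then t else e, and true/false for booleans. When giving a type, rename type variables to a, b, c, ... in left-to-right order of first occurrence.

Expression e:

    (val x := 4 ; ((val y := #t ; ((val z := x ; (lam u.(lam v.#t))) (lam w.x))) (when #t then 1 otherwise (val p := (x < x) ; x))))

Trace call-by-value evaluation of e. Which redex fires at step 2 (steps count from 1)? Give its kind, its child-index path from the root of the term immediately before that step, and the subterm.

Answer: let at 0 : (let y = true in ((let z = 4 in (\u.(\v.true))) (\w.4)))

Trace:
step 0: (let x = 4 in ((let y = true in ((let z = x in (\u.(\v.true))) (\w.x))) (if true then 1 else (let p = (x < x) in x))))
step 1: [let@root] ((let y = true in ((let z = 4 in (\u.(\v.true))) (\w.4))) (if true then 1 else (let p = (4 < 4) in 4)))
step 2: [let@0] (((let z = 4 in (\u.(\v.true))) (\w.4)) (if true then 1 else (let p = (4 < 4) in 4)))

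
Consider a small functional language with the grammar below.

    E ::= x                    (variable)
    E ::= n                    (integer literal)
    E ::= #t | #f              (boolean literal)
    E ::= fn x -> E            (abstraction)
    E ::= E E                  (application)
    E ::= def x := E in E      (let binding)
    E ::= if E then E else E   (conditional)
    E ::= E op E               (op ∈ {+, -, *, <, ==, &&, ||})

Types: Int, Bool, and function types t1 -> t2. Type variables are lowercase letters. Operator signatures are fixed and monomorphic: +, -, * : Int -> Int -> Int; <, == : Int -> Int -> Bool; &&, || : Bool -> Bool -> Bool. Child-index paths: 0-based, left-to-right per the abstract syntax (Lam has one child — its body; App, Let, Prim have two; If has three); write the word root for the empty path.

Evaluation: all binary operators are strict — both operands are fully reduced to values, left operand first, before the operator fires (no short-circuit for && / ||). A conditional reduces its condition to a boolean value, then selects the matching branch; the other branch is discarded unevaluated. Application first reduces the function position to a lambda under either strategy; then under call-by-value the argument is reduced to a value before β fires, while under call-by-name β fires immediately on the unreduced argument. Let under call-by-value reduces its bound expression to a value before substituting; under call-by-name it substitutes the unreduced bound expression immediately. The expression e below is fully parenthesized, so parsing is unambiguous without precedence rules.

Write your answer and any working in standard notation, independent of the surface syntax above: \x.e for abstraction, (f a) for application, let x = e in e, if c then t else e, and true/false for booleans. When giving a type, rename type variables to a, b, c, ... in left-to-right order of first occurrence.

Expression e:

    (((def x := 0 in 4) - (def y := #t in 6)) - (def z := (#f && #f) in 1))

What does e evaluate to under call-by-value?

Answer: -3

Derivation:
step 0: (((let x = 0 in 4) - (let y = true in 6)) - (let z = (false && false) in 1))
step 1: [let@0.0] ((4 - (let y = true in 6)) - (let z = (false && false) in 1))
step 2: [let@0.1] ((4 - 6) - (let z = (false && false) in 1))
step 3: [delta@0] (-2 - (let z = (false && false) in 1))
step 4: [delta@1.0] (-2 - (let z = false in 1))
step 5: [let@1] (-2 - 1)
step 6: [delta@root] -3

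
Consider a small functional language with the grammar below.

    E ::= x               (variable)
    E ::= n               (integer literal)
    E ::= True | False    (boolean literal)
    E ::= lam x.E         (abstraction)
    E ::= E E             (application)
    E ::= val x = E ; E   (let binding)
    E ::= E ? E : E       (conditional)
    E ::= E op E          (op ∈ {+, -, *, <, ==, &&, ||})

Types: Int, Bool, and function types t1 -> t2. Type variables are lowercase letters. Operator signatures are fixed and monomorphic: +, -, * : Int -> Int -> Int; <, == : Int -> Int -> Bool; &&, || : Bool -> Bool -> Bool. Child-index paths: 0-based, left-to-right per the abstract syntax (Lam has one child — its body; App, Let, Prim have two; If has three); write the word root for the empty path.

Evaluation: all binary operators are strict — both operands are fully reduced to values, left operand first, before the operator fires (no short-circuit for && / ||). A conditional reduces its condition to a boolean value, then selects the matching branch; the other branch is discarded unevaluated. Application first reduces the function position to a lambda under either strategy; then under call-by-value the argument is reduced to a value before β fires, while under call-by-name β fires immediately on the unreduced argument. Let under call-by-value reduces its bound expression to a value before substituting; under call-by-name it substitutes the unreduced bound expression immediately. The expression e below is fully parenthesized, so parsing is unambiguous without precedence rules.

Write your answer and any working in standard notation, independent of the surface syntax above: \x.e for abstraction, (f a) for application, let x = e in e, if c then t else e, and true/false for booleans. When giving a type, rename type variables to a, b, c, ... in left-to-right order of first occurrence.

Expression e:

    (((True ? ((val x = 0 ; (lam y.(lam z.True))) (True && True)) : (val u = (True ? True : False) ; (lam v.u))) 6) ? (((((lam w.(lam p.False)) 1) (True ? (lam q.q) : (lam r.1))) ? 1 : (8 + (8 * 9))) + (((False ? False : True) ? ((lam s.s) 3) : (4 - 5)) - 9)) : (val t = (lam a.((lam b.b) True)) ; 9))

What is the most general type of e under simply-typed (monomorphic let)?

Answer: Int

Derivation:
  unify Bool ~ Bool
let x : Int
\z._ : b -> Bool
\y._ : a -> b -> Bool
  unify Bool ~ Bool
  unify Bool ~ Bool
  unify a -> b -> Bool ~ Bool -> c
  unify a ~ Bool
  unify b -> Bool ~ c
_ _ : b -> Bool
  unify Bool ~ Bool
  unify Bool ~ Bool
let u : Bool
u : Bool
\v._ : d -> Bool
  unify b -> Bool ~ d -> Bool
  unify b ~ d
  unify Bool ~ Bool
  unify d -> Bool ~ Int -> e
  unify d ~ Int
  unify Bool ~ e
_ _ : Bool
  unify Bool ~ Bool
\p._ : g -> Bool
\w._ : f -> g -> Bool
  unify f -> g -> Bool ~ Int -> h
  unify f ~ Int
  unify g -> Bool ~ h
_ _ : g -> Bool
  unify Bool ~ Bool
q : i
\q._ : i -> i
\r._ : j -> Int
  unify i -> i ~ j -> Int
  unify i ~ j
  unify j ~ Int
  unify g -> Bool ~ (Int -> Int) -> k
  unify g ~ Int -> Int
  unify Bool ~ k
_ _ : Bool
  unify Bool ~ Bool
  unify Int ~ Int
  unify Int ~ Int
  unify Int ~ Int
  unify Int ~ Int
  unify Int ~ Int
  unify Int ~ Int
  unify Bool ~ Bool
  unify Bool ~ Bool
  unify Bool ~ Bool
s : l
\s._ : l -> l
  unify l -> l ~ Int -> m
  unify l ~ Int
  unify Int ~ m
_ _ : Int
  unify Int ~ Int
  unify Int ~ Int
  unify Int ~ Int
  unify Int ~ Int
  unify Int ~ Int
  unify Int ~ Int
b : o
\b._ : o -> o
  unify o -> o ~ Bool -> p
  unify o ~ Bool
  unify Bool ~ p
_ _ : Bool
\a._ : n -> Bool
let t : n -> Bool
  unify Int ~ Int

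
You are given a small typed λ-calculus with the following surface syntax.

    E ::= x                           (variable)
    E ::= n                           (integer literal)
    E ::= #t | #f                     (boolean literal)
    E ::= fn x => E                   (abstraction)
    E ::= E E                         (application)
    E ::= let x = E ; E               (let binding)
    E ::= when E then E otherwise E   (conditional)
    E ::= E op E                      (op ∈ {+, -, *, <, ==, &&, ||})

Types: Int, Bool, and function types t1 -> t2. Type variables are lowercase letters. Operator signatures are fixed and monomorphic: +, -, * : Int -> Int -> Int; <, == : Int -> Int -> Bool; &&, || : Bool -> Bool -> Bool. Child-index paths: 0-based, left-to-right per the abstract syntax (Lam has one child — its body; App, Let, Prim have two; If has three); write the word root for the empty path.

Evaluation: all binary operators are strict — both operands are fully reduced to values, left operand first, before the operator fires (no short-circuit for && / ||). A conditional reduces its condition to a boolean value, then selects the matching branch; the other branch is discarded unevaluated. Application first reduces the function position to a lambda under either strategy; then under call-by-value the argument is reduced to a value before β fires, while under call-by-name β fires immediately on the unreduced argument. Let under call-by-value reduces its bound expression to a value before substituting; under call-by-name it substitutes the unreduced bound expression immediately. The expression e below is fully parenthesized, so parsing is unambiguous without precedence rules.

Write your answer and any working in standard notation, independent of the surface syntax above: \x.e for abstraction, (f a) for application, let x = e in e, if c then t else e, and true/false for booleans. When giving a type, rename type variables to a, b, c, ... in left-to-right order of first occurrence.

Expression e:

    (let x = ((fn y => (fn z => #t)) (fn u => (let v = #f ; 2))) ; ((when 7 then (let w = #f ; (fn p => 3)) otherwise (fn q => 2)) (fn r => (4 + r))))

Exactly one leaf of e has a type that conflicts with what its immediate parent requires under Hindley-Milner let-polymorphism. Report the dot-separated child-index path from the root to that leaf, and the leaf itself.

Trace:
\z._ : b -> Bool
\y._ : a -> b -> Bool
let v : Bool
\u._ : c -> Int
  unify a -> b -> Bool ~ (c -> Int) -> d
  unify a ~ c -> Int
  unify b -> Bool ~ d
_ _ : b -> Bool
let x : forall. b -> Bool
  unify Int ~ Bool
  FAIL: mismatch Int ~ Bool

Answer: 1.0.0 : 7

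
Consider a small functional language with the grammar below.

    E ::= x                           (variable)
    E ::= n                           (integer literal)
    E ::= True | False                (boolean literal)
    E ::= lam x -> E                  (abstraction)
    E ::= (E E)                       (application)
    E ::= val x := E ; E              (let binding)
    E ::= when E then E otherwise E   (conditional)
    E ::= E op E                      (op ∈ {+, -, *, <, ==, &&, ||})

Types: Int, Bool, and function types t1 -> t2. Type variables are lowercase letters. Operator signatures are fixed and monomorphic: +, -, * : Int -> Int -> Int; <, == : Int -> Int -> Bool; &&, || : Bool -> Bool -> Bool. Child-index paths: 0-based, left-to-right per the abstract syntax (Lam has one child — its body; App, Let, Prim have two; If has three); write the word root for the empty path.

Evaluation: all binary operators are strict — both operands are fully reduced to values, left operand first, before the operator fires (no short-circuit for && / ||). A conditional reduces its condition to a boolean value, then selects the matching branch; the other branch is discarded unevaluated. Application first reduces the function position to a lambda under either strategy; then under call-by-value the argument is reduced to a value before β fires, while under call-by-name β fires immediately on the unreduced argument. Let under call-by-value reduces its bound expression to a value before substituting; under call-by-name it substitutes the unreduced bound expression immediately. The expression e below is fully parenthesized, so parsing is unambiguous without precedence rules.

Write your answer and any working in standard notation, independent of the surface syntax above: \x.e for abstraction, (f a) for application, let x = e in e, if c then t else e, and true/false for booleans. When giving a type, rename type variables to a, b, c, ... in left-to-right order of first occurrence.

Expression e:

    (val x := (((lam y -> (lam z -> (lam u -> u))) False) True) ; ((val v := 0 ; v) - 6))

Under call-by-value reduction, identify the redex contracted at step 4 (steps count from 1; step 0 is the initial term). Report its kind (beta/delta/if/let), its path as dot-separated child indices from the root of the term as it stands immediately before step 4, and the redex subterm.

Answer: let at 0 : (let v = 0 in v)

Trace:
step 0: (let x = (((\y.(\z.(\u.u))) false) true) in ((let v = 0 in v) - 6))
step 1: [beta@0.0] (let x = ((\z.(\u.u)) true) in ((let v = 0 in v) - 6))
step 2: [beta@0] (let x = (\u.u) in ((let v = 0 in v) - 6))
step 3: [let@root] ((let v = 0 in v) - 6)
step 4: [let@0] (0 - 6)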